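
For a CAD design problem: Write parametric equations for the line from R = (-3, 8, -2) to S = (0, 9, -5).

Direction vector d = S - R = (0 + 3, 9 - 8, -5 + 2) = (3, 1, -3)
Parametric form r = R + t·d:
x = -3 + 3t, y = 8 + t, z = -2 - 3t

x = -3 + 3t, y = 8 + t, z = -2 - 3t


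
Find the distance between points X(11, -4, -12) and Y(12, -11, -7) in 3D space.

d = √[(x₂-x₁)² + (y₂-y₁)² + (z₂-z₁)²]
  = √[1² + (-7)² + 5²]
  = √[1 + 49 + 25]
  = √75
  ≈ 8.66

8.66


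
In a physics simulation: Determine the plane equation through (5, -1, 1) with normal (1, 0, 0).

The plane through P with normal n = (a, b, c) satisfies n·(r - P) = 0,
i.e. ax + by + cz = a·x₀ + b·y₀ + c·z₀.
d = 1·5 + 0·(-1) + 0·1
  = 5 + 0 + 0
  = 5
Equation: x = 5

x = 5


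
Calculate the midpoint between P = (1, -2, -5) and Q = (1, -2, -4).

M = ((x₁+x₂)/2, (y₁+y₂)/2, (z₁+z₂)/2)
  = ((1 + 1)/2, (-2 - 2)/2, (-5 - 4)/2)
  = (2/2, -4/2, -9/2)
  = (1, -2, -4.5)

(1, -2, -4.5)


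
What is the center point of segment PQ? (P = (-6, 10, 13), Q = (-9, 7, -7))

M = ((x₁+x₂)/2, (y₁+y₂)/2, (z₁+z₂)/2)
  = ((-6 - 9)/2, (10 + 7)/2, (13 - 7)/2)
  = (-15/2, 17/2, 6/2)
  = (-7.5, 8.5, 3)

(-7.5, 8.5, 3)


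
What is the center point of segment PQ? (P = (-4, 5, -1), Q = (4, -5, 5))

M = ((x₁+x₂)/2, (y₁+y₂)/2, (z₁+z₂)/2)
  = ((-4 + 4)/2, (5 - 5)/2, (-1 + 5)/2)
  = (0/2, 0/2, 4/2)
  = (0, 0, 2)

(0, 0, 2)


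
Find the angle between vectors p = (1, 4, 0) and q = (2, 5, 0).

p·q = 1·2 + 4·5 + 0·0 = 2 + 20 + 0 = 22
|p| = √(1² + 4² + 0²) = √17 ≈ 4.123
|q| = √(2² + 5² + 0²) = √29 ≈ 5.385
cos θ = (p·q)/(|p||q|) = 22/(4.123·5.385) ≈ 0.9908
θ = arccos(0.9908) ≈ 7.765°

7.765°


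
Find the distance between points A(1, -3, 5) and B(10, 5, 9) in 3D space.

d = √[(x₂-x₁)² + (y₂-y₁)² + (z₂-z₁)²]
  = √[9² + 8² + 4²]
  = √[81 + 64 + 16]
  = √161
  ≈ 12.69

12.69


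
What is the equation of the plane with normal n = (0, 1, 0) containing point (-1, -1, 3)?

The plane through P with normal n = (a, b, c) satisfies n·(r - P) = 0,
i.e. ax + by + cz = a·x₀ + b·y₀ + c·z₀.
d = 0·(-1) + 1·(-1) + 0·3
  = 0 - 1 + 0
  = -1
Equation: y = -1

y = -1


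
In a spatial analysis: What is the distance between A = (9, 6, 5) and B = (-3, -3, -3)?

d = √[(x₂-x₁)² + (y₂-y₁)² + (z₂-z₁)²]
  = √[(-12)² + (-9)² + (-8)²]
  = √[144 + 81 + 64]
  = √289
  ≈ 17

17


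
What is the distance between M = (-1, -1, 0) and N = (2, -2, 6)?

d = √[(x₂-x₁)² + (y₂-y₁)² + (z₂-z₁)²]
  = √[3² + (-1)² + 6²]
  = √[9 + 1 + 36]
  = √46
  ≈ 6.782

6.782


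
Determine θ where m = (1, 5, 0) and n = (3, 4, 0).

m·n = 1·3 + 5·4 + 0·0 = 3 + 20 + 0 = 23
|m| = √(1² + 5² + 0²) = √26 ≈ 5.099
|n| = √(3² + 4² + 0²) = √25 ≈ 5
cos θ = (m·n)/(|m||n|) = 23/(5.099·5) ≈ 0.9021
θ = arccos(0.9021) ≈ 25.56°

25.56°


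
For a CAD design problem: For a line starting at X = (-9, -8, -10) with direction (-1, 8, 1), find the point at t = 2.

P(t) = X + t·d
  = (-9 + (-1)·2, -8 + 8·2, -10 + 1·2)
  = (-9 - 2, -8 + 16, -10 + 2)
  = (-11, 8, -8)

(-11, 8, -8)


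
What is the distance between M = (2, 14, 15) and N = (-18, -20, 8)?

d = √[(x₂-x₁)² + (y₂-y₁)² + (z₂-z₁)²]
  = √[(-20)² + (-34)² + (-7)²]
  = √[400 + 1156 + 49]
  = √1605
  ≈ 40.06

40.06


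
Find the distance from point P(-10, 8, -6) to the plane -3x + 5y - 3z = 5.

distance = |a·x₀ + b·y₀ + c·z₀ - d| / √(a² + b² + c²)
  = |(-3)·(-10) + 5·8 + (-3)·(-6) - 5| / √((-3)² + 5² + (-3)²)
  = |30 + 40 + 18 - 5| / √(9 + 25 + 9)
  = |83| / √43
  = 83 / 6.557
  ≈ 12.66

12.66


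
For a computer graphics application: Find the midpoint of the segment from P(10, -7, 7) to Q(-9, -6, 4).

M = ((x₁+x₂)/2, (y₁+y₂)/2, (z₁+z₂)/2)
  = ((10 - 9)/2, (-7 - 6)/2, (7 + 4)/2)
  = (1/2, -13/2, 11/2)
  = (0.5, -6.5, 5.5)

(0.5, -6.5, 5.5)


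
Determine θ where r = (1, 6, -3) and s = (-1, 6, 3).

r·s = 1·(-1) + 6·6 + (-3)·3 = -1 + 36 - 9 = 26
|r| = √(1² + 6² + (-3)²) = √46 ≈ 6.782
|s| = √((-1)² + 6² + 3²) = √46 ≈ 6.782
cos θ = (r·s)/(|r||s|) = 26/(6.782·6.782) ≈ 0.5652
θ = arccos(0.5652) ≈ 55.58°

55.58°


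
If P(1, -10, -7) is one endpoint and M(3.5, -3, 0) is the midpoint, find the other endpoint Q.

Q = 2M - P
  = (2·3.5 - 1, 2·(-3) - (-10), 2·0 - (-7))
  = (7 - 1, -6 + 10, 0 + 7)
  = (6, 4, 7)

(6, 4, 7)


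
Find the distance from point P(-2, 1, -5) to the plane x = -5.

distance = |a·x₀ + b·y₀ + c·z₀ - d| / √(a² + b² + c²)
  = |1·(-2) + 0·1 + 0·(-5) - (-5)| / √(1² + 0² + 0²)
  = |-2 + 0 + 0 + 5| / √(1 + 0 + 0)
  = |3| / √1
  = 3 / 1
  ≈ 3

3


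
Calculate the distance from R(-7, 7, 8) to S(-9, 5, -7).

d = √[(x₂-x₁)² + (y₂-y₁)² + (z₂-z₁)²]
  = √[(-2)² + (-2)² + (-15)²]
  = √[4 + 4 + 225]
  = √233
  ≈ 15.26

15.26


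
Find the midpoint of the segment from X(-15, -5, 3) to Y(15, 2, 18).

M = ((x₁+x₂)/2, (y₁+y₂)/2, (z₁+z₂)/2)
  = ((-15 + 15)/2, (-5 + 2)/2, (3 + 18)/2)
  = (0/2, -3/2, 21/2)
  = (0, -1.5, 10.5)

(0, -1.5, 10.5)


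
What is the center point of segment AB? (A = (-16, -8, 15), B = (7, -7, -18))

M = ((x₁+x₂)/2, (y₁+y₂)/2, (z₁+z₂)/2)
  = ((-16 + 7)/2, (-8 - 7)/2, (15 - 18)/2)
  = (-9/2, -15/2, -3/2)
  = (-4.5, -7.5, -1.5)

(-4.5, -7.5, -1.5)


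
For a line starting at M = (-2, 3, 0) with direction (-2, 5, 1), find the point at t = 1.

P(t) = M + t·d
  = (-2 + (-2)·1, 3 + 5·1, 0 + 1·1)
  = (-2 - 2, 3 + 5, 0 + 1)
  = (-4, 8, 1)

(-4, 8, 1)


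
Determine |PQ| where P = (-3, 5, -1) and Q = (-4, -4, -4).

d = √[(x₂-x₁)² + (y₂-y₁)² + (z₂-z₁)²]
  = √[(-1)² + (-9)² + (-3)²]
  = √[1 + 81 + 9]
  = √91
  ≈ 9.539

9.539


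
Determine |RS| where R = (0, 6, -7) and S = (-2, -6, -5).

d = √[(x₂-x₁)² + (y₂-y₁)² + (z₂-z₁)²]
  = √[(-2)² + (-12)² + 2²]
  = √[4 + 144 + 4]
  = √152
  ≈ 12.33

12.33


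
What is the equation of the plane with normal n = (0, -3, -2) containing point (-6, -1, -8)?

The plane through P with normal n = (a, b, c) satisfies n·(r - P) = 0,
i.e. ax + by + cz = a·x₀ + b·y₀ + c·z₀.
d = 0·(-6) + (-3)·(-1) + (-2)·(-8)
  = 0 + 3 + 16
  = 19
Equation: -3y - 2z = 19

-3y - 2z = 19


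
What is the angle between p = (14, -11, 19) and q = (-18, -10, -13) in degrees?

p·q = 14·(-18) + (-11)·(-10) + 19·(-13) = -252 + 110 - 247 = -389
|p| = √(14² + (-11)² + 19²) = √678 ≈ 26.04
|q| = √((-18)² + (-10)² + (-13)²) = √593 ≈ 24.35
cos θ = (p·q)/(|p||q|) = -389/(26.04·24.35) ≈ -0.6135
θ = arccos(-0.6135) ≈ 127.8°

127.8°


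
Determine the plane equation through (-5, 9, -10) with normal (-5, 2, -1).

The plane through P with normal n = (a, b, c) satisfies n·(r - P) = 0,
i.e. ax + by + cz = a·x₀ + b·y₀ + c·z₀.
d = (-5)·(-5) + 2·9 + (-1)·(-10)
  = 25 + 18 + 10
  = 53
Equation: -5x + 2y - z = 53

-5x + 2y - z = 53


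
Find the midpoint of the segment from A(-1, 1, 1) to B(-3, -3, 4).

M = ((x₁+x₂)/2, (y₁+y₂)/2, (z₁+z₂)/2)
  = ((-1 - 3)/2, (1 - 3)/2, (1 + 4)/2)
  = (-4/2, -2/2, 5/2)
  = (-2, -1, 2.5)

(-2, -1, 2.5)


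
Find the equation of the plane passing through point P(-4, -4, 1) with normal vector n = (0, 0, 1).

The plane through P with normal n = (a, b, c) satisfies n·(r - P) = 0,
i.e. ax + by + cz = a·x₀ + b·y₀ + c·z₀.
d = 0·(-4) + 0·(-4) + 1·1
  = 0 + 0 + 1
  = 1
Equation: z = 1

z = 1


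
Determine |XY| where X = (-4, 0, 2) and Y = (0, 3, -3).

d = √[(x₂-x₁)² + (y₂-y₁)² + (z₂-z₁)²]
  = √[4² + 3² + (-5)²]
  = √[16 + 9 + 25]
  = √50
  ≈ 7.071

7.071


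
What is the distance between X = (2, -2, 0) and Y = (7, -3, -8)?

d = √[(x₂-x₁)² + (y₂-y₁)² + (z₂-z₁)²]
  = √[5² + (-1)² + (-8)²]
  = √[25 + 1 + 64]
  = √90
  ≈ 9.487

9.487


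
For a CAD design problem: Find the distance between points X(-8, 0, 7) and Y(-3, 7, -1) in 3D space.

d = √[(x₂-x₁)² + (y₂-y₁)² + (z₂-z₁)²]
  = √[5² + 7² + (-8)²]
  = √[25 + 49 + 64]
  = √138
  ≈ 11.75

11.75


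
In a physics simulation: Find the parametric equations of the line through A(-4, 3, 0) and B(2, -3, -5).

Direction vector d = B - A = (2 + 4, -3 - 3, -5 + 0) = (6, -6, -5)
Parametric form r = A + t·d:
x = -4 + 6t, y = 3 - 6t, z = 0 - 5t

x = -4 + 6t, y = 3 - 6t, z = 0 - 5t


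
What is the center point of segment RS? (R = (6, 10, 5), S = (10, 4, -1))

M = ((x₁+x₂)/2, (y₁+y₂)/2, (z₁+z₂)/2)
  = ((6 + 10)/2, (10 + 4)/2, (5 - 1)/2)
  = (16/2, 14/2, 4/2)
  = (8, 7, 2)

(8, 7, 2)


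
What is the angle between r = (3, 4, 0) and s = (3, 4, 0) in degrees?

r·s = 3·3 + 4·4 + 0·0 = 9 + 16 + 0 = 25
|r| = √(3² + 4² + 0²) = √25 ≈ 5
|s| = √(3² + 4² + 0²) = √25 ≈ 5
cos θ = (r·s)/(|r||s|) = 25/(5·5) ≈ 1
θ = arccos(1) ≈ 0°

0°


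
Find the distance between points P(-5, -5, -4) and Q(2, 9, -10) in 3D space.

d = √[(x₂-x₁)² + (y₂-y₁)² + (z₂-z₁)²]
  = √[7² + 14² + (-6)²]
  = √[49 + 196 + 36]
  = √281
  ≈ 16.76

16.76


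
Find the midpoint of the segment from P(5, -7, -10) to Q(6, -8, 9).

M = ((x₁+x₂)/2, (y₁+y₂)/2, (z₁+z₂)/2)
  = ((5 + 6)/2, (-7 - 8)/2, (-10 + 9)/2)
  = (11/2, -15/2, -1/2)
  = (5.5, -7.5, -0.5)

(5.5, -7.5, -0.5)


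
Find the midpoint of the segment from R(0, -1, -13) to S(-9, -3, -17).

M = ((x₁+x₂)/2, (y₁+y₂)/2, (z₁+z₂)/2)
  = ((0 - 9)/2, (-1 - 3)/2, (-13 - 17)/2)
  = (-9/2, -4/2, -30/2)
  = (-4.5, -2, -15)

(-4.5, -2, -15)


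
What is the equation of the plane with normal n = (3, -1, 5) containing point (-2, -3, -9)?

The plane through P with normal n = (a, b, c) satisfies n·(r - P) = 0,
i.e. ax + by + cz = a·x₀ + b·y₀ + c·z₀.
d = 3·(-2) + (-1)·(-3) + 5·(-9)
  = -6 + 3 - 45
  = -48
Equation: 3x - y + 5z = -48

3x - y + 5z = -48


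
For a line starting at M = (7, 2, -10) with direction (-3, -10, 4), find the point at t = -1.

P(t) = M + t·d
  = (7 + (-3)·(-1), 2 + (-10)·(-1), -10 + 4·(-1))
  = (7 + 3, 2 + 10, -10 - 4)
  = (10, 12, -14)

(10, 12, -14)


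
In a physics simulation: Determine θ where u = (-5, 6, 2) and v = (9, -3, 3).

u·v = (-5)·9 + 6·(-3) + 2·3 = -45 - 18 + 6 = -57
|u| = √((-5)² + 6² + 2²) = √65 ≈ 8.062
|v| = √(9² + (-3)² + 3²) = √99 ≈ 9.95
cos θ = (u·v)/(|u||v|) = -57/(8.062·9.95) ≈ -0.7106
θ = arccos(-0.7106) ≈ 135.3°

135.3°


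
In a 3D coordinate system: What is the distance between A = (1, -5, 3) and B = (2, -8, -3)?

d = √[(x₂-x₁)² + (y₂-y₁)² + (z₂-z₁)²]
  = √[1² + (-3)² + (-6)²]
  = √[1 + 9 + 36]
  = √46
  ≈ 6.782

6.782


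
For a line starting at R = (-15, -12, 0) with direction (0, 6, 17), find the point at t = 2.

P(t) = R + t·d
  = (-15 + 0·2, -12 + 6·2, 0 + 17·2)
  = (-15 + 0, -12 + 12, 0 + 34)
  = (-15, 0, 34)

(-15, 0, 34)


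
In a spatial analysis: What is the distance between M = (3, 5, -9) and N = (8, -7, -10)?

d = √[(x₂-x₁)² + (y₂-y₁)² + (z₂-z₁)²]
  = √[5² + (-12)² + (-1)²]
  = √[25 + 144 + 1]
  = √170
  ≈ 13.04

13.04


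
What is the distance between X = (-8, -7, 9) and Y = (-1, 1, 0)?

d = √[(x₂-x₁)² + (y₂-y₁)² + (z₂-z₁)²]
  = √[7² + 8² + (-9)²]
  = √[49 + 64 + 81]
  = √194
  ≈ 13.93

13.93


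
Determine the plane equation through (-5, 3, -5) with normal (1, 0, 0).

The plane through P with normal n = (a, b, c) satisfies n·(r - P) = 0,
i.e. ax + by + cz = a·x₀ + b·y₀ + c·z₀.
d = 1·(-5) + 0·3 + 0·(-5)
  = -5 + 0 + 0
  = -5
Equation: x = -5

x = -5


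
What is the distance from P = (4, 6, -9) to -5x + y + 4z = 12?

distance = |a·x₀ + b·y₀ + c·z₀ - d| / √(a² + b² + c²)
  = |(-5)·4 + 1·6 + 4·(-9) - 12| / √((-5)² + 1² + 4²)
  = |-20 + 6 - 36 - 12| / √(25 + 1 + 16)
  = |-62| / √42
  = 62 / 6.481
  ≈ 9.567

9.567


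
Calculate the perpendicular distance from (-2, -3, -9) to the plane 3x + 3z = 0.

distance = |a·x₀ + b·y₀ + c·z₀ - d| / √(a² + b² + c²)
  = |3·(-2) + 0·(-3) + 3·(-9) - 0| / √(3² + 0² + 3²)
  = |-6 + 0 - 27 + 0| / √(9 + 0 + 9)
  = |-33| / √18
  = 33 / 4.243
  ≈ 7.778

7.778


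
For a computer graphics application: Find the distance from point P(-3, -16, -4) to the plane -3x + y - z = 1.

distance = |a·x₀ + b·y₀ + c·z₀ - d| / √(a² + b² + c²)
  = |(-3)·(-3) + 1·(-16) + (-1)·(-4) - 1| / √((-3)² + 1² + (-1)²)
  = |9 - 16 + 4 - 1| / √(9 + 1 + 1)
  = |-4| / √11
  = 4 / 3.317
  ≈ 1.206

1.206


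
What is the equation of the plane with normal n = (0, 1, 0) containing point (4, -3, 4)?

The plane through P with normal n = (a, b, c) satisfies n·(r - P) = 0,
i.e. ax + by + cz = a·x₀ + b·y₀ + c·z₀.
d = 0·4 + 1·(-3) + 0·4
  = 0 - 3 + 0
  = -3
Equation: y = -3

y = -3


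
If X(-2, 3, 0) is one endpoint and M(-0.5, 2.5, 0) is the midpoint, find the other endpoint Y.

Y = 2M - X
  = (2·(-0.5) - (-2), 2·2.5 - 3, 2·0 - 0)
  = (-1 + 2, 5 - 3, 0 + 0)
  = (1, 2, 0)

(1, 2, 0)


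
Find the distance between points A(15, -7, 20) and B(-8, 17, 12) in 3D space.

d = √[(x₂-x₁)² + (y₂-y₁)² + (z₂-z₁)²]
  = √[(-23)² + 24² + (-8)²]
  = √[529 + 576 + 64]
  = √1169
  ≈ 34.19

34.19


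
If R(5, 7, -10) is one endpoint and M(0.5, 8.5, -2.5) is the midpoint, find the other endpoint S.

S = 2M - R
  = (2·0.5 - 5, 2·8.5 - 7, 2·(-2.5) - (-10))
  = (1 - 5, 17 - 7, -5 + 10)
  = (-4, 10, 5)

(-4, 10, 5)


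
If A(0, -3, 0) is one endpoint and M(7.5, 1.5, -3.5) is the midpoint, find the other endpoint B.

B = 2M - A
  = (2·7.5 - 0, 2·1.5 - (-3), 2·(-3.5) - 0)
  = (15 + 0, 3 + 3, -7 + 0)
  = (15, 6, -7)

(15, 6, -7)


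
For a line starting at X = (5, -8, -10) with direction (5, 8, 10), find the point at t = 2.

P(t) = X + t·d
  = (5 + 5·2, -8 + 8·2, -10 + 10·2)
  = (5 + 10, -8 + 16, -10 + 20)
  = (15, 8, 10)

(15, 8, 10)


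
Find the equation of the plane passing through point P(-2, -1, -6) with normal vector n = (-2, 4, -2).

The plane through P with normal n = (a, b, c) satisfies n·(r - P) = 0,
i.e. ax + by + cz = a·x₀ + b·y₀ + c·z₀.
d = (-2)·(-2) + 4·(-1) + (-2)·(-6)
  = 4 - 4 + 12
  = 12
Equation: -2x + 4y - 2z = 12

-2x + 4y - 2z = 12


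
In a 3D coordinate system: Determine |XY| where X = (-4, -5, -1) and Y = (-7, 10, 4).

d = √[(x₂-x₁)² + (y₂-y₁)² + (z₂-z₁)²]
  = √[(-3)² + 15² + 5²]
  = √[9 + 225 + 25]
  = √259
  ≈ 16.09

16.09


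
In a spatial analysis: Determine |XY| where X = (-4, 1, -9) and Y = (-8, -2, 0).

d = √[(x₂-x₁)² + (y₂-y₁)² + (z₂-z₁)²]
  = √[(-4)² + (-3)² + 9²]
  = √[16 + 9 + 81]
  = √106
  ≈ 10.3

10.3


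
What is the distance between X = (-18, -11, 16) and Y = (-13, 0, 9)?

d = √[(x₂-x₁)² + (y₂-y₁)² + (z₂-z₁)²]
  = √[5² + 11² + (-7)²]
  = √[25 + 121 + 49]
  = √195
  ≈ 13.96

13.96


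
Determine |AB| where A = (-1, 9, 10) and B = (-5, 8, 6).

d = √[(x₂-x₁)² + (y₂-y₁)² + (z₂-z₁)²]
  = √[(-4)² + (-1)² + (-4)²]
  = √[16 + 1 + 16]
  = √33
  ≈ 5.745

5.745


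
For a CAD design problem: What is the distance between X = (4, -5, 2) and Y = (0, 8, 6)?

d = √[(x₂-x₁)² + (y₂-y₁)² + (z₂-z₁)²]
  = √[(-4)² + 13² + 4²]
  = √[16 + 169 + 16]
  = √201
  ≈ 14.18

14.18


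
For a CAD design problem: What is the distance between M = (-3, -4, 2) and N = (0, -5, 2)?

d = √[(x₂-x₁)² + (y₂-y₁)² + (z₂-z₁)²]
  = √[3² + (-1)² + 0²]
  = √[9 + 1 + 0]
  = √10
  ≈ 3.162

3.162


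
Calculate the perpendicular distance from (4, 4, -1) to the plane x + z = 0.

distance = |a·x₀ + b·y₀ + c·z₀ - d| / √(a² + b² + c²)
  = |1·4 + 0·4 + 1·(-1) - 0| / √(1² + 0² + 1²)
  = |4 + 0 - 1 + 0| / √(1 + 0 + 1)
  = |3| / √2
  = 3 / 1.414
  ≈ 2.121

2.121


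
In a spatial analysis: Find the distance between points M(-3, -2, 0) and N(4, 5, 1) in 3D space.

d = √[(x₂-x₁)² + (y₂-y₁)² + (z₂-z₁)²]
  = √[7² + 7² + 1²]
  = √[49 + 49 + 1]
  = √99
  ≈ 9.95

9.95


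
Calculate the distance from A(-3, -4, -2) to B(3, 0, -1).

d = √[(x₂-x₁)² + (y₂-y₁)² + (z₂-z₁)²]
  = √[6² + 4² + 1²]
  = √[36 + 16 + 1]
  = √53
  ≈ 7.28

7.28


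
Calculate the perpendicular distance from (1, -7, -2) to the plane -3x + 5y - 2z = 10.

distance = |a·x₀ + b·y₀ + c·z₀ - d| / √(a² + b² + c²)
  = |(-3)·1 + 5·(-7) + (-2)·(-2) - 10| / √((-3)² + 5² + (-2)²)
  = |-3 - 35 + 4 - 10| / √(9 + 25 + 4)
  = |-44| / √38
  = 44 / 6.164
  ≈ 7.138

7.138


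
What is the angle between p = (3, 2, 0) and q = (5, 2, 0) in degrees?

p·q = 3·5 + 2·2 + 0·0 = 15 + 4 + 0 = 19
|p| = √(3² + 2² + 0²) = √13 ≈ 3.606
|q| = √(5² + 2² + 0²) = √29 ≈ 5.385
cos θ = (p·q)/(|p||q|) = 19/(3.606·5.385) ≈ 0.9785
θ = arccos(0.9785) ≈ 11.89°

11.89°


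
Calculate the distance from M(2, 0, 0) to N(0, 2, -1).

d = √[(x₂-x₁)² + (y₂-y₁)² + (z₂-z₁)²]
  = √[(-2)² + 2² + (-1)²]
  = √[4 + 4 + 1]
  = √9
  ≈ 3

3


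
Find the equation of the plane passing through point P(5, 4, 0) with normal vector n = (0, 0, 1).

The plane through P with normal n = (a, b, c) satisfies n·(r - P) = 0,
i.e. ax + by + cz = a·x₀ + b·y₀ + c·z₀.
d = 0·5 + 0·4 + 1·0
  = 0 + 0 + 0
  = 0
Equation: z = 0

z = 0


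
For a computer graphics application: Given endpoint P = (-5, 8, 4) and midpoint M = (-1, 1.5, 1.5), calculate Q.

Q = 2M - P
  = (2·(-1) - (-5), 2·1.5 - 8, 2·1.5 - 4)
  = (-2 + 5, 3 - 8, 3 - 4)
  = (3, -5, -1)

(3, -5, -1)


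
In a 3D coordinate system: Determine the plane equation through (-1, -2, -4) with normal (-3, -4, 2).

The plane through P with normal n = (a, b, c) satisfies n·(r - P) = 0,
i.e. ax + by + cz = a·x₀ + b·y₀ + c·z₀.
d = (-3)·(-1) + (-4)·(-2) + 2·(-4)
  = 3 + 8 - 8
  = 3
Equation: -3x - 4y + 2z = 3

-3x - 4y + 2z = 3


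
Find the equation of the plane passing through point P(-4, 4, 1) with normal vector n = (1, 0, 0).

The plane through P with normal n = (a, b, c) satisfies n·(r - P) = 0,
i.e. ax + by + cz = a·x₀ + b·y₀ + c·z₀.
d = 1·(-4) + 0·4 + 0·1
  = -4 + 0 + 0
  = -4
Equation: x = -4

x = -4


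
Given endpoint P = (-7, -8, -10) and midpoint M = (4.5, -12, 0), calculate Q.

Q = 2M - P
  = (2·4.5 - (-7), 2·(-12) - (-8), 2·0 - (-10))
  = (9 + 7, -24 + 8, 0 + 10)
  = (16, -16, 10)

(16, -16, 10)


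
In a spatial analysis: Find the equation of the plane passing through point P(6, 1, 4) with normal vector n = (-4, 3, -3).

The plane through P with normal n = (a, b, c) satisfies n·(r - P) = 0,
i.e. ax + by + cz = a·x₀ + b·y₀ + c·z₀.
d = (-4)·6 + 3·1 + (-3)·4
  = -24 + 3 - 12
  = -33
Equation: -4x + 3y - 3z = -33

-4x + 3y - 3z = -33


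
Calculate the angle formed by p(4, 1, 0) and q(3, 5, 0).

p·q = 4·3 + 1·5 + 0·0 = 12 + 5 + 0 = 17
|p| = √(4² + 1² + 0²) = √17 ≈ 4.123
|q| = √(3² + 5² + 0²) = √34 ≈ 5.831
cos θ = (p·q)/(|p||q|) = 17/(4.123·5.831) ≈ 0.7071
θ = arccos(0.7071) ≈ 45°

45°


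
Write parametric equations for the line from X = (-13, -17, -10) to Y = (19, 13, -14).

Direction vector d = Y - X = (19 + 13, 13 + 17, -14 + 10) = (32, 30, -4)
Parametric form r = X + t·d:
x = -13 + 32t, y = -17 + 30t, z = -10 - 4t

x = -13 + 32t, y = -17 + 30t, z = -10 - 4t


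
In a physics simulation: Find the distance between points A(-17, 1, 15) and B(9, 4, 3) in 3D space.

d = √[(x₂-x₁)² + (y₂-y₁)² + (z₂-z₁)²]
  = √[26² + 3² + (-12)²]
  = √[676 + 9 + 144]
  = √829
  ≈ 28.79

28.79


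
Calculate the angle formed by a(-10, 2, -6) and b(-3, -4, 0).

a·b = (-10)·(-3) + 2·(-4) + (-6)·0 = 30 - 8 + 0 = 22
|a| = √((-10)² + 2² + (-6)²) = √140 ≈ 11.83
|b| = √((-3)² + (-4)² + 0²) = √25 ≈ 5
cos θ = (a·b)/(|a||b|) = 22/(11.83·5) ≈ 0.3719
θ = arccos(0.3719) ≈ 68.17°

68.17°


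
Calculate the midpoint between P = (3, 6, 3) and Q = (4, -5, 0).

M = ((x₁+x₂)/2, (y₁+y₂)/2, (z₁+z₂)/2)
  = ((3 + 4)/2, (6 - 5)/2, (3 + 0)/2)
  = (7/2, 1/2, 3/2)
  = (3.5, 0.5, 1.5)

(3.5, 0.5, 1.5)


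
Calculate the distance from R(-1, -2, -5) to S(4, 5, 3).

d = √[(x₂-x₁)² + (y₂-y₁)² + (z₂-z₁)²]
  = √[5² + 7² + 8²]
  = √[25 + 49 + 64]
  = √138
  ≈ 11.75

11.75


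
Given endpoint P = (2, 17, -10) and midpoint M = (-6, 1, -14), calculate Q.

Q = 2M - P
  = (2·(-6) - 2, 2·1 - 17, 2·(-14) - (-10))
  = (-12 - 2, 2 - 17, -28 + 10)
  = (-14, -15, -18)

(-14, -15, -18)


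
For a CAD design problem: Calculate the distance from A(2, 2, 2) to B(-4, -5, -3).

d = √[(x₂-x₁)² + (y₂-y₁)² + (z₂-z₁)²]
  = √[(-6)² + (-7)² + (-5)²]
  = √[36 + 49 + 25]
  = √110
  ≈ 10.49

10.49


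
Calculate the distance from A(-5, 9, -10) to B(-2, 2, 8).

d = √[(x₂-x₁)² + (y₂-y₁)² + (z₂-z₁)²]
  = √[3² + (-7)² + 18²]
  = √[9 + 49 + 324]
  = √382
  ≈ 19.54

19.54


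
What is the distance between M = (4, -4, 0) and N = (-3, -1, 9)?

d = √[(x₂-x₁)² + (y₂-y₁)² + (z₂-z₁)²]
  = √[(-7)² + 3² + 9²]
  = √[49 + 9 + 81]
  = √139
  ≈ 11.79

11.79


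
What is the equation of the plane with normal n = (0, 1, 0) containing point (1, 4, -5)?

The plane through P with normal n = (a, b, c) satisfies n·(r - P) = 0,
i.e. ax + by + cz = a·x₀ + b·y₀ + c·z₀.
d = 0·1 + 1·4 + 0·(-5)
  = 0 + 4 + 0
  = 4
Equation: y = 4

y = 4


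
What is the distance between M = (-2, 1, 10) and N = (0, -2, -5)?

d = √[(x₂-x₁)² + (y₂-y₁)² + (z₂-z₁)²]
  = √[2² + (-3)² + (-15)²]
  = √[4 + 9 + 225]
  = √238
  ≈ 15.43

15.43


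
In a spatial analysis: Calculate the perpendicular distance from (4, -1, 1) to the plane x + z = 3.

distance = |a·x₀ + b·y₀ + c·z₀ - d| / √(a² + b² + c²)
  = |1·4 + 0·(-1) + 1·1 - 3| / √(1² + 0² + 1²)
  = |4 + 0 + 1 - 3| / √(1 + 0 + 1)
  = |2| / √2
  = 2 / 1.414
  ≈ 1.414

1.414


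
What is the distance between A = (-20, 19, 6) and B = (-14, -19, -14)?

d = √[(x₂-x₁)² + (y₂-y₁)² + (z₂-z₁)²]
  = √[6² + (-38)² + (-20)²]
  = √[36 + 1444 + 400]
  = √1880
  ≈ 43.36

43.36


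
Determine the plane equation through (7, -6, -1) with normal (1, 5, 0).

The plane through P with normal n = (a, b, c) satisfies n·(r - P) = 0,
i.e. ax + by + cz = a·x₀ + b·y₀ + c·z₀.
d = 1·7 + 5·(-6) + 0·(-1)
  = 7 - 30 + 0
  = -23
Equation: x + 5y = -23

x + 5y = -23


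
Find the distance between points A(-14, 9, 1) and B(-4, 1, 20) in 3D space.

d = √[(x₂-x₁)² + (y₂-y₁)² + (z₂-z₁)²]
  = √[10² + (-8)² + 19²]
  = √[100 + 64 + 361]
  = √525
  ≈ 22.91

22.91


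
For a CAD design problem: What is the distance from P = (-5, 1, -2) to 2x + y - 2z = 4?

distance = |a·x₀ + b·y₀ + c·z₀ - d| / √(a² + b² + c²)
  = |2·(-5) + 1·1 + (-2)·(-2) - 4| / √(2² + 1² + (-2)²)
  = |-10 + 1 + 4 - 4| / √(4 + 1 + 4)
  = |-9| / √9
  = 9 / 3
  ≈ 3

3


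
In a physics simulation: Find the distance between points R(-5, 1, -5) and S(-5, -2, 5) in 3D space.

d = √[(x₂-x₁)² + (y₂-y₁)² + (z₂-z₁)²]
  = √[0² + (-3)² + 10²]
  = √[0 + 9 + 100]
  = √109
  ≈ 10.44

10.44


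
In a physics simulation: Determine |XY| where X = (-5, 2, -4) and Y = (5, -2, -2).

d = √[(x₂-x₁)² + (y₂-y₁)² + (z₂-z₁)²]
  = √[10² + (-4)² + 2²]
  = √[100 + 16 + 4]
  = √120
  ≈ 10.95

10.95


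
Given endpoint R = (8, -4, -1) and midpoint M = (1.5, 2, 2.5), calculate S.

S = 2M - R
  = (2·1.5 - 8, 2·2 - (-4), 2·2.5 - (-1))
  = (3 - 8, 4 + 4, 5 + 1)
  = (-5, 8, 6)

(-5, 8, 6)


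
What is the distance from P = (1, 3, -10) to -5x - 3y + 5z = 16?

distance = |a·x₀ + b·y₀ + c·z₀ - d| / √(a² + b² + c²)
  = |(-5)·1 + (-3)·3 + 5·(-10) - 16| / √((-5)² + (-3)² + 5²)
  = |-5 - 9 - 50 - 16| / √(25 + 9 + 25)
  = |-80| / √59
  = 80 / 7.681
  ≈ 10.42

10.42


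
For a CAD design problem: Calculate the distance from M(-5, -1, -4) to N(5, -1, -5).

d = √[(x₂-x₁)² + (y₂-y₁)² + (z₂-z₁)²]
  = √[10² + 0² + (-1)²]
  = √[100 + 0 + 1]
  = √101
  ≈ 10.05

10.05


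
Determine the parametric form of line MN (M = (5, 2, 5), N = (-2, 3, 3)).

Direction vector d = N - M = (-2 - 5, 3 - 2, 3 - 5) = (-7, 1, -2)
Parametric form r = M + t·d:
x = 5 - 7t, y = 2 + t, z = 5 - 2t

x = 5 - 7t, y = 2 + t, z = 5 - 2t


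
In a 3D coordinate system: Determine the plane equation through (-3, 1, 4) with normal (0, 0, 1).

The plane through P with normal n = (a, b, c) satisfies n·(r - P) = 0,
i.e. ax + by + cz = a·x₀ + b·y₀ + c·z₀.
d = 0·(-3) + 0·1 + 1·4
  = 0 + 0 + 4
  = 4
Equation: z = 4

z = 4


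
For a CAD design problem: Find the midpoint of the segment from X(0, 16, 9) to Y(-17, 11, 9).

M = ((x₁+x₂)/2, (y₁+y₂)/2, (z₁+z₂)/2)
  = ((0 - 17)/2, (16 + 11)/2, (9 + 9)/2)
  = (-17/2, 27/2, 18/2)
  = (-8.5, 13.5, 9)

(-8.5, 13.5, 9)


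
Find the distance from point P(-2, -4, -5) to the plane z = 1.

distance = |a·x₀ + b·y₀ + c·z₀ - d| / √(a² + b² + c²)
  = |0·(-2) + 0·(-4) + 1·(-5) - 1| / √(0² + 0² + 1²)
  = |0 + 0 - 5 - 1| / √(0 + 0 + 1)
  = |-6| / √1
  = 6 / 1
  ≈ 6

6


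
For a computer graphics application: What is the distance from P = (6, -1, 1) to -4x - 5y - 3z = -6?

distance = |a·x₀ + b·y₀ + c·z₀ - d| / √(a² + b² + c²)
  = |(-4)·6 + (-5)·(-1) + (-3)·1 - (-6)| / √((-4)² + (-5)² + (-3)²)
  = |-24 + 5 - 3 + 6| / √(16 + 25 + 9)
  = |-16| / √50
  = 16 / 7.071
  ≈ 2.263

2.263


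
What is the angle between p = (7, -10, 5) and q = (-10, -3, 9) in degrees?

p·q = 7·(-10) + (-10)·(-3) + 5·9 = -70 + 30 + 45 = 5
|p| = √(7² + (-10)² + 5²) = √174 ≈ 13.19
|q| = √((-10)² + (-3)² + 9²) = √190 ≈ 13.78
cos θ = (p·q)/(|p||q|) = 5/(13.19·13.78) ≈ 0.0275
θ = arccos(0.0275) ≈ 88.42°

88.42°


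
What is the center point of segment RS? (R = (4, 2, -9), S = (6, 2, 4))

M = ((x₁+x₂)/2, (y₁+y₂)/2, (z₁+z₂)/2)
  = ((4 + 6)/2, (2 + 2)/2, (-9 + 4)/2)
  = (10/2, 4/2, -5/2)
  = (5, 2, -2.5)

(5, 2, -2.5)


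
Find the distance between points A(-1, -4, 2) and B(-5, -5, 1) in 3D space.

d = √[(x₂-x₁)² + (y₂-y₁)² + (z₂-z₁)²]
  = √[(-4)² + (-1)² + (-1)²]
  = √[16 + 1 + 1]
  = √18
  ≈ 4.243

4.243


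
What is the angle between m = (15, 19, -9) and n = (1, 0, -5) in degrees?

m·n = 15·1 + 19·0 + (-9)·(-5) = 15 + 0 + 45 = 60
|m| = √(15² + 19² + (-9)²) = √667 ≈ 25.83
|n| = √(1² + 0² + (-5)²) = √26 ≈ 5.099
cos θ = (m·n)/(|m||n|) = 60/(25.83·5.099) ≈ 0.4556
θ = arccos(0.4556) ≈ 62.9°

62.9°


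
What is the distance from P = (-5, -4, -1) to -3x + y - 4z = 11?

distance = |a·x₀ + b·y₀ + c·z₀ - d| / √(a² + b² + c²)
  = |(-3)·(-5) + 1·(-4) + (-4)·(-1) - 11| / √((-3)² + 1² + (-4)²)
  = |15 - 4 + 4 - 11| / √(9 + 1 + 16)
  = |4| / √26
  = 4 / 5.099
  ≈ 0.7845

0.7845


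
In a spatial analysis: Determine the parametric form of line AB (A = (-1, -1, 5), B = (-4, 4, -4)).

Direction vector d = B - A = (-4 + 1, 4 + 1, -4 - 5) = (-3, 5, -9)
Parametric form r = A + t·d:
x = -1 - 3t, y = -1 + 5t, z = 5 - 9t

x = -1 - 3t, y = -1 + 5t, z = 5 - 9t


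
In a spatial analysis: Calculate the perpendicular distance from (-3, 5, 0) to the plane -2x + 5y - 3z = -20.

distance = |a·x₀ + b·y₀ + c·z₀ - d| / √(a² + b² + c²)
  = |(-2)·(-3) + 5·5 + (-3)·0 - (-20)| / √((-2)² + 5² + (-3)²)
  = |6 + 25 + 0 + 20| / √(4 + 25 + 9)
  = |51| / √38
  = 51 / 6.164
  ≈ 8.273

8.273


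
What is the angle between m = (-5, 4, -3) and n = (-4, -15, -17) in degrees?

m·n = (-5)·(-4) + 4·(-15) + (-3)·(-17) = 20 - 60 + 51 = 11
|m| = √((-5)² + 4² + (-3)²) = √50 ≈ 7.071
|n| = √((-4)² + (-15)² + (-17)²) = √530 ≈ 23.02
cos θ = (m·n)/(|m||n|) = 11/(7.071·23.02) ≈ 0.06757
θ = arccos(0.06757) ≈ 86.13°

86.13°


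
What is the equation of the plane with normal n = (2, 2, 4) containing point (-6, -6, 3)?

The plane through P with normal n = (a, b, c) satisfies n·(r - P) = 0,
i.e. ax + by + cz = a·x₀ + b·y₀ + c·z₀.
d = 2·(-6) + 2·(-6) + 4·3
  = -12 - 12 + 12
  = -12
Equation: 2x + 2y + 4z = -12

2x + 2y + 4z = -12


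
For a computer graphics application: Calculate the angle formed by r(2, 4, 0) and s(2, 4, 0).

r·s = 2·2 + 4·4 + 0·0 = 4 + 16 + 0 = 20
|r| = √(2² + 4² + 0²) = √20 ≈ 4.472
|s| = √(2² + 4² + 0²) = √20 ≈ 4.472
cos θ = (r·s)/(|r||s|) = 20/(4.472·4.472) ≈ 1
θ = arccos(1) ≈ 0°

0°


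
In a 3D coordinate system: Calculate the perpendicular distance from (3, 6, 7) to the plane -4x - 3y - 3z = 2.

distance = |a·x₀ + b·y₀ + c·z₀ - d| / √(a² + b² + c²)
  = |(-4)·3 + (-3)·6 + (-3)·7 - 2| / √((-4)² + (-3)² + (-3)²)
  = |-12 - 18 - 21 - 2| / √(16 + 9 + 9)
  = |-53| / √34
  = 53 / 5.831
  ≈ 9.089

9.089


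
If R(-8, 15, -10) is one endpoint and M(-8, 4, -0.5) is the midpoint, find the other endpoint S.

S = 2M - R
  = (2·(-8) - (-8), 2·4 - 15, 2·(-0.5) - (-10))
  = (-16 + 8, 8 - 15, -1 + 10)
  = (-8, -7, 9)

(-8, -7, 9)


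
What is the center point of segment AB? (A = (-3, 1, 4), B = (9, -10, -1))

M = ((x₁+x₂)/2, (y₁+y₂)/2, (z₁+z₂)/2)
  = ((-3 + 9)/2, (1 - 10)/2, (4 - 1)/2)
  = (6/2, -9/2, 3/2)
  = (3, -4.5, 1.5)

(3, -4.5, 1.5)


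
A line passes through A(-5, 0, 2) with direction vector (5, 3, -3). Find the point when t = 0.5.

P(t) = A + t·d
  = (-5 + 5·0.5, 0 + 3·0.5, 2 + (-3)·0.5)
  = (-5 + 2.5, 0 + 1.5, 2 - 1.5)
  = (-2.5, 1.5, 0.5)

(-2.5, 1.5, 0.5)


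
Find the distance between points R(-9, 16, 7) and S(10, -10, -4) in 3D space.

d = √[(x₂-x₁)² + (y₂-y₁)² + (z₂-z₁)²]
  = √[19² + (-26)² + (-11)²]
  = √[361 + 676 + 121]
  = √1158
  ≈ 34.03

34.03


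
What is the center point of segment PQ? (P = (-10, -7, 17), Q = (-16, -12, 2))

M = ((x₁+x₂)/2, (y₁+y₂)/2, (z₁+z₂)/2)
  = ((-10 - 16)/2, (-7 - 12)/2, (17 + 2)/2)
  = (-26/2, -19/2, 19/2)
  = (-13, -9.5, 9.5)

(-13, -9.5, 9.5)


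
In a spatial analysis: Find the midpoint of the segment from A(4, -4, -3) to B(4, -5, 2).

M = ((x₁+x₂)/2, (y₁+y₂)/2, (z₁+z₂)/2)
  = ((4 + 4)/2, (-4 - 5)/2, (-3 + 2)/2)
  = (8/2, -9/2, -1/2)
  = (4, -4.5, -0.5)

(4, -4.5, -0.5)


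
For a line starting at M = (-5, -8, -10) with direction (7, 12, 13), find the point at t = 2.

P(t) = M + t·d
  = (-5 + 7·2, -8 + 12·2, -10 + 13·2)
  = (-5 + 14, -8 + 24, -10 + 26)
  = (9, 16, 16)

(9, 16, 16)


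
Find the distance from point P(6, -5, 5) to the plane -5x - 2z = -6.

distance = |a·x₀ + b·y₀ + c·z₀ - d| / √(a² + b² + c²)
  = |(-5)·6 + 0·(-5) + (-2)·5 - (-6)| / √((-5)² + 0² + (-2)²)
  = |-30 + 0 - 10 + 6| / √(25 + 0 + 4)
  = |-34| / √29
  = 34 / 5.385
  ≈ 6.314

6.314


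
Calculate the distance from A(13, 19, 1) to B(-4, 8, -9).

d = √[(x₂-x₁)² + (y₂-y₁)² + (z₂-z₁)²]
  = √[(-17)² + (-11)² + (-10)²]
  = √[289 + 121 + 100]
  = √510
  ≈ 22.58

22.58


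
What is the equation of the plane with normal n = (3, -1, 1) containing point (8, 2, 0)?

The plane through P with normal n = (a, b, c) satisfies n·(r - P) = 0,
i.e. ax + by + cz = a·x₀ + b·y₀ + c·z₀.
d = 3·8 + (-1)·2 + 1·0
  = 24 - 2 + 0
  = 22
Equation: 3x - y + z = 22

3x - y + z = 22


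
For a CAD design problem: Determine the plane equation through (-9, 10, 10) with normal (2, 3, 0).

The plane through P with normal n = (a, b, c) satisfies n·(r - P) = 0,
i.e. ax + by + cz = a·x₀ + b·y₀ + c·z₀.
d = 2·(-9) + 3·10 + 0·10
  = -18 + 30 + 0
  = 12
Equation: 2x + 3y = 12

2x + 3y = 12


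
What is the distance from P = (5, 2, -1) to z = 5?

distance = |a·x₀ + b·y₀ + c·z₀ - d| / √(a² + b² + c²)
  = |0·5 + 0·2 + 1·(-1) - 5| / √(0² + 0² + 1²)
  = |0 + 0 - 1 - 5| / √(0 + 0 + 1)
  = |-6| / √1
  = 6 / 1
  ≈ 6

6


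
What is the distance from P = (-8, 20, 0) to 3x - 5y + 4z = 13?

distance = |a·x₀ + b·y₀ + c·z₀ - d| / √(a² + b² + c²)
  = |3·(-8) + (-5)·20 + 4·0 - 13| / √(3² + (-5)² + 4²)
  = |-24 - 100 + 0 - 13| / √(9 + 25 + 16)
  = |-137| / √50
  = 137 / 7.071
  ≈ 19.37

19.37


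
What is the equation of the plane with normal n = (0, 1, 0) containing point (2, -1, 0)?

The plane through P with normal n = (a, b, c) satisfies n·(r - P) = 0,
i.e. ax + by + cz = a·x₀ + b·y₀ + c·z₀.
d = 0·2 + 1·(-1) + 0·0
  = 0 - 1 + 0
  = -1
Equation: y = -1

y = -1


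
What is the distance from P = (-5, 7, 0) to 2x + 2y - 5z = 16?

distance = |a·x₀ + b·y₀ + c·z₀ - d| / √(a² + b² + c²)
  = |2·(-5) + 2·7 + (-5)·0 - 16| / √(2² + 2² + (-5)²)
  = |-10 + 14 + 0 - 16| / √(4 + 4 + 25)
  = |-12| / √33
  = 12 / 5.745
  ≈ 2.089

2.089


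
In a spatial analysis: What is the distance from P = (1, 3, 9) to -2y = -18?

distance = |a·x₀ + b·y₀ + c·z₀ - d| / √(a² + b² + c²)
  = |0·1 + (-2)·3 + 0·9 - (-18)| / √(0² + (-2)² + 0²)
  = |0 - 6 + 0 + 18| / √(0 + 4 + 0)
  = |12| / √4
  = 12 / 2
  ≈ 6

6


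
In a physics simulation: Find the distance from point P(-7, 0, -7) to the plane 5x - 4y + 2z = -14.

distance = |a·x₀ + b·y₀ + c·z₀ - d| / √(a² + b² + c²)
  = |5·(-7) + (-4)·0 + 2·(-7) - (-14)| / √(5² + (-4)² + 2²)
  = |-35 + 0 - 14 + 14| / √(25 + 16 + 4)
  = |-35| / √45
  = 35 / 6.708
  ≈ 5.217

5.217


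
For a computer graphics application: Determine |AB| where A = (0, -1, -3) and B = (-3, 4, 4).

d = √[(x₂-x₁)² + (y₂-y₁)² + (z₂-z₁)²]
  = √[(-3)² + 5² + 7²]
  = √[9 + 25 + 49]
  = √83
  ≈ 9.11

9.11


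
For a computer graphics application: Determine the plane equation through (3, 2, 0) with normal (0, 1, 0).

The plane through P with normal n = (a, b, c) satisfies n·(r - P) = 0,
i.e. ax + by + cz = a·x₀ + b·y₀ + c·z₀.
d = 0·3 + 1·2 + 0·0
  = 0 + 2 + 0
  = 2
Equation: y = 2

y = 2


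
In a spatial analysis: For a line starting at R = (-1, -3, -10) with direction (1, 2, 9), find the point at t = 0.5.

P(t) = R + t·d
  = (-1 + 1·0.5, -3 + 2·0.5, -10 + 9·0.5)
  = (-1 + 0.5, -3 + 1, -10 + 4.5)
  = (-0.5, -2, -5.5)

(-0.5, -2, -5.5)


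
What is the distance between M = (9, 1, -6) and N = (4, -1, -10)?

d = √[(x₂-x₁)² + (y₂-y₁)² + (z₂-z₁)²]
  = √[(-5)² + (-2)² + (-4)²]
  = √[25 + 4 + 16]
  = √45
  ≈ 6.708

6.708


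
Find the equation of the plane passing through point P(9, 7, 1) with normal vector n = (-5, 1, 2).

The plane through P with normal n = (a, b, c) satisfies n·(r - P) = 0,
i.e. ax + by + cz = a·x₀ + b·y₀ + c·z₀.
d = (-5)·9 + 1·7 + 2·1
  = -45 + 7 + 2
  = -36
Equation: -5x + y + 2z = -36

-5x + y + 2z = -36


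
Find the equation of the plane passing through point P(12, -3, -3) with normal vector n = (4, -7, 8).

The plane through P with normal n = (a, b, c) satisfies n·(r - P) = 0,
i.e. ax + by + cz = a·x₀ + b·y₀ + c·z₀.
d = 4·12 + (-7)·(-3) + 8·(-3)
  = 48 + 21 - 24
  = 45
Equation: 4x - 7y + 8z = 45

4x - 7y + 8z = 45


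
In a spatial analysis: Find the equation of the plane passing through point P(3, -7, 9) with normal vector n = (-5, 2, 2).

The plane through P with normal n = (a, b, c) satisfies n·(r - P) = 0,
i.e. ax + by + cz = a·x₀ + b·y₀ + c·z₀.
d = (-5)·3 + 2·(-7) + 2·9
  = -15 - 14 + 18
  = -11
Equation: -5x + 2y + 2z = -11

-5x + 2y + 2z = -11


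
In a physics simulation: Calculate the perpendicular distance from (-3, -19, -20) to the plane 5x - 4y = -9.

distance = |a·x₀ + b·y₀ + c·z₀ - d| / √(a² + b² + c²)
  = |5·(-3) + (-4)·(-19) + 0·(-20) - (-9)| / √(5² + (-4)² + 0²)
  = |-15 + 76 + 0 + 9| / √(25 + 16 + 0)
  = |70| / √41
  = 70 / 6.403
  ≈ 10.93

10.93


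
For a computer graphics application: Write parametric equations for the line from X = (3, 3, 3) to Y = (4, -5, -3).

Direction vector d = Y - X = (4 - 3, -5 - 3, -3 - 3) = (1, -8, -6)
Parametric form r = X + t·d:
x = 3 + t, y = 3 - 8t, z = 3 - 6t

x = 3 + t, y = 3 - 8t, z = 3 - 6t


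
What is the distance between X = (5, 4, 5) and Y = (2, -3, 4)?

d = √[(x₂-x₁)² + (y₂-y₁)² + (z₂-z₁)²]
  = √[(-3)² + (-7)² + (-1)²]
  = √[9 + 49 + 1]
  = √59
  ≈ 7.681

7.681


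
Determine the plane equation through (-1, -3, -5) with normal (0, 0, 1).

The plane through P with normal n = (a, b, c) satisfies n·(r - P) = 0,
i.e. ax + by + cz = a·x₀ + b·y₀ + c·z₀.
d = 0·(-1) + 0·(-3) + 1·(-5)
  = 0 + 0 - 5
  = -5
Equation: z = -5

z = -5


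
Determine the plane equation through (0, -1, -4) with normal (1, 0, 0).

The plane through P with normal n = (a, b, c) satisfies n·(r - P) = 0,
i.e. ax + by + cz = a·x₀ + b·y₀ + c·z₀.
d = 1·0 + 0·(-1) + 0·(-4)
  = 0 + 0 + 0
  = 0
Equation: x = 0

x = 0


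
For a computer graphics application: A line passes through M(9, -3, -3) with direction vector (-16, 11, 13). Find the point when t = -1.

P(t) = M + t·d
  = (9 + (-16)·(-1), -3 + 11·(-1), -3 + 13·(-1))
  = (9 + 16, -3 - 11, -3 - 13)
  = (25, -14, -16)

(25, -14, -16)


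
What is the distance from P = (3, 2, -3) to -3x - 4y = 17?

distance = |a·x₀ + b·y₀ + c·z₀ - d| / √(a² + b² + c²)
  = |(-3)·3 + (-4)·2 + 0·(-3) - 17| / √((-3)² + (-4)² + 0²)
  = |-9 - 8 + 0 - 17| / √(9 + 16 + 0)
  = |-34| / √25
  = 34 / 5
  ≈ 6.8

6.8


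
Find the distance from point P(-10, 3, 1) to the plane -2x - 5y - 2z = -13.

distance = |a·x₀ + b·y₀ + c·z₀ - d| / √(a² + b² + c²)
  = |(-2)·(-10) + (-5)·3 + (-2)·1 - (-13)| / √((-2)² + (-5)² + (-2)²)
  = |20 - 15 - 2 + 13| / √(4 + 25 + 4)
  = |16| / √33
  = 16 / 5.745
  ≈ 2.785

2.785


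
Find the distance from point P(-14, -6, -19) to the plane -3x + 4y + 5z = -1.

distance = |a·x₀ + b·y₀ + c·z₀ - d| / √(a² + b² + c²)
  = |(-3)·(-14) + 4·(-6) + 5·(-19) - (-1)| / √((-3)² + 4² + 5²)
  = |42 - 24 - 95 + 1| / √(9 + 16 + 25)
  = |-76| / √50
  = 76 / 7.071
  ≈ 10.75

10.75


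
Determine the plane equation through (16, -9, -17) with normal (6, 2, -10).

The plane through P with normal n = (a, b, c) satisfies n·(r - P) = 0,
i.e. ax + by + cz = a·x₀ + b·y₀ + c·z₀.
d = 6·16 + 2·(-9) + (-10)·(-17)
  = 96 - 18 + 170
  = 248
Equation: 6x + 2y - 10z = 248

6x + 2y - 10z = 248


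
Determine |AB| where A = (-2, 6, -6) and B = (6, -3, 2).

d = √[(x₂-x₁)² + (y₂-y₁)² + (z₂-z₁)²]
  = √[8² + (-9)² + 8²]
  = √[64 + 81 + 64]
  = √209
  ≈ 14.46

14.46


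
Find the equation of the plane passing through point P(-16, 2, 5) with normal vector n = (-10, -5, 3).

The plane through P with normal n = (a, b, c) satisfies n·(r - P) = 0,
i.e. ax + by + cz = a·x₀ + b·y₀ + c·z₀.
d = (-10)·(-16) + (-5)·2 + 3·5
  = 160 - 10 + 15
  = 165
Equation: -10x - 5y + 3z = 165

-10x - 5y + 3z = 165
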